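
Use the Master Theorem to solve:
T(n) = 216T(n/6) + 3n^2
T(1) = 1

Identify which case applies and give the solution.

a=216, b=6, f(n)=3n^2. log_6(216) = 3. Since c=2 < 3, Case 1 applies: T(n) = Θ(n^log_b(a)) = O(n^3).

Answer: O(n^3) - Case 1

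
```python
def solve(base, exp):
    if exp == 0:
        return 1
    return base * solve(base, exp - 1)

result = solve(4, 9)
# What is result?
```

solve(4, 9) = 4 * 4 * 4 * 4 * 4 * 4 * 4 * 4 * 4 = 262144

Answer: 262144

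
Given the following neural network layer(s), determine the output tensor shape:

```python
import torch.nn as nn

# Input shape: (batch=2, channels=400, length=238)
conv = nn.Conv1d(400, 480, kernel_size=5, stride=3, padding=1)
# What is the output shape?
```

Input: (2, 400, 238) -> Output: (2, 480, 79)

Answer: (2, 480, 79)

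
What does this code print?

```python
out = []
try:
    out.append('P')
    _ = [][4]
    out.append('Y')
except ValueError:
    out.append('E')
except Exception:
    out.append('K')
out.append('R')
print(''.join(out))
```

Execution trace: 'P' (try body) → 'K' (except Exception) → 'R' (after the try/except). Output: PKR

Answer: PKR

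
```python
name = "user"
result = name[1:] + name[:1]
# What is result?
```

Trace:
`name = "user"` → name = 'user'
`result = name[1:] + name[:1]` → result = 'seru'
So result = 'seru'

Answer: 'seru'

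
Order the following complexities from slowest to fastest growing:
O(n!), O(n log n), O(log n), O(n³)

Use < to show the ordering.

Ordered by growth rate: O(log n) < O(n log n) < O(n³) < O(n!)

Answer: O(log n) < O(n log n) < O(n³) < O(n!)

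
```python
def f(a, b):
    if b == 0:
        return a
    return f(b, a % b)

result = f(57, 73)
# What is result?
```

f(57, 73) -> f(73, 57) -> f(57, 16) -> f(16, 9) -> f(9, 7) -> f(7, 2) -> f(2, 1) -> f(1, 0) -> 1

Answer: 1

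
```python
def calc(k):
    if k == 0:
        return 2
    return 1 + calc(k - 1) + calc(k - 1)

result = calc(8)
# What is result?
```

calc(k) = 1 + 2·calc(k-1), calc(0)=2. Closed form: (2+1)·2^8 - 1 = 767.

Answer: 767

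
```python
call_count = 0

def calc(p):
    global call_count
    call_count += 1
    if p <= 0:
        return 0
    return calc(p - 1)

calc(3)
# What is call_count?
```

Linear recursion stepping by 1: 4 calls from p=3 down to ≤0.

Answer: 4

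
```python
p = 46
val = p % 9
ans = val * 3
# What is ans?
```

Trace:
`p = 46` → p = 46
`val = p % 9` → val = 1
`ans = val * 3` → ans = 3
So ans = 3

Answer: 3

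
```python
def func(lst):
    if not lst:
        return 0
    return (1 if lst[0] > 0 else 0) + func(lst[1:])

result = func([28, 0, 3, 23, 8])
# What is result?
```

Count of positive elements in [28, 0, 3, 23, 8] = 4

Answer: 4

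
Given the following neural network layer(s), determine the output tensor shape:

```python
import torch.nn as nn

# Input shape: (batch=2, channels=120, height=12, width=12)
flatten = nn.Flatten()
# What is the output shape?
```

Input: (2, 120, 12, 12) -> Output: (2, 17280)

Answer: (2, 17280)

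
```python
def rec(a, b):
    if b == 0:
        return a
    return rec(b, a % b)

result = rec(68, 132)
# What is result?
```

rec(68, 132) -> rec(132, 68) -> rec(68, 64) -> rec(64, 4) -> rec(4, 0) -> 4

Answer: 4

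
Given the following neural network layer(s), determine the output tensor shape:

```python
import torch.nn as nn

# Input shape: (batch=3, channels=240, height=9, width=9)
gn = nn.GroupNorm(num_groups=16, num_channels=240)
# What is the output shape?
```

Input: (3, 240, 9, 9) -> Output: (3, 240, 9, 9)

Answer: (3, 240, 9, 9)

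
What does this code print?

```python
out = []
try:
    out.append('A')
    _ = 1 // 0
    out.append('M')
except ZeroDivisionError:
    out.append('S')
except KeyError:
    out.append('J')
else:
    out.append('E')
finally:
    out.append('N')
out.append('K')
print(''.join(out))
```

Execution trace: 'A' (try body) → 'S' (except ZeroDivisionError) → 'N' (finally) → 'K' (after the try/except). Output: ASNK

Answer: ASNK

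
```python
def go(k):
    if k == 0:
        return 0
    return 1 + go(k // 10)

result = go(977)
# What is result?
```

Count of digits of 977: 3

Answer: 3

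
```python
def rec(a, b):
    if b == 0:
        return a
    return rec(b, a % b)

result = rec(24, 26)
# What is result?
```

rec(24, 26) -> rec(26, 24) -> rec(24, 2) -> rec(2, 0) -> 2

Answer: 2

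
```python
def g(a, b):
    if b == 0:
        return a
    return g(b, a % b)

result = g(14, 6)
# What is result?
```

g(14, 6) -> g(6, 2) -> g(2, 0) -> 2

Answer: 2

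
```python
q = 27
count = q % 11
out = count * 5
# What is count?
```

Trace:
`q = 27` → q = 27
`count = q % 11` → count = 5
`out = count * 5` → out = 25
So count = 5

Answer: 5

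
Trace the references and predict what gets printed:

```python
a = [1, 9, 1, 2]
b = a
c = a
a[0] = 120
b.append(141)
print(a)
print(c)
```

Key concept: multiple aliases.
Step by step:
`a = [1, 9, 1, 2]` → a = [1, 9, 1, 2]
`b = a` → b = [1, 9, 1, 2] (same object as a)
`c = a` → c = [1, 9, 1, 2] (same object as a, b)
`a[0] = 120` → a = [120, 9, 1, 2] (same object as b, c); b = [120, 9, 1, 2] (same object as a, c); c = [120, 9, 1, 2] (same object as a, b)
`b.append(141)` → a = [120, 9, 1, 2, 141] (same object as b, c); b = [120, 9, 1, 2, 141] (same object as a, c); c = [120, 9, 1, 2, 141] (same object as a, b)
`print(a)` → prints [120, 9, 1, 2, 141]
`print(c)` → prints [120, 9, 1, 2, 141]

Answer:
[120, 9, 1, 2, 141]
[120, 9, 1, 2, 141]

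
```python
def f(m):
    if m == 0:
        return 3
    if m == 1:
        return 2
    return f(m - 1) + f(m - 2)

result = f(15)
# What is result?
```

Build up from base cases: f(0)=3, f(1)=2, f(2)=5, f(3)=7, f(4)=12, f(5)=19, f(6)=31, ..., f(15)=2351

Answer: 2351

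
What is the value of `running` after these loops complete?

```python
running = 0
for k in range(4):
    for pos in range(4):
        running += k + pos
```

Sum of all k+pos for k,pos in 4x4
`running` takes the values: 0 → 1 → 3 → 6 → 7 → 9 → 12 → 16 → 18 → 21 → 25 → 30 → 33 → 37 → 42 → 48

Answer: 48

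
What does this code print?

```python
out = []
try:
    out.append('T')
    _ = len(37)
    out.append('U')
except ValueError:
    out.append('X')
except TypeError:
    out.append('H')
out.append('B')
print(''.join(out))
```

Execution trace: 'T' (try body) → 'H' (except TypeError) → 'B' (after the try/except). Output: THB

Answer: THB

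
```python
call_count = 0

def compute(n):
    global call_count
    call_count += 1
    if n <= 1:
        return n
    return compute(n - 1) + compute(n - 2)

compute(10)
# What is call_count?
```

Calls(n) = 1 + Calls(n-1) + Calls(n-2); Calls(0)=Calls(1)=1. For n=10 this gives 177.

Answer: 177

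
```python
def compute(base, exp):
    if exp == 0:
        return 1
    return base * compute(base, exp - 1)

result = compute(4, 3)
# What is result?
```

compute(4, 3) = 4 * 4 * 4 = 64

Answer: 64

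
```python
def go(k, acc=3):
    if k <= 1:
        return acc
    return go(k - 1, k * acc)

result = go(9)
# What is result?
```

Accumulator trace (n, acc): (9, 3) -> (8, 27) -> (7, 216) -> (6, 1512) -> (5, 9072) -> (4, 45360) -> (3, 181440) -> (2, 544320) -> (1, 1088640) -> return 1088640

Answer: 1088640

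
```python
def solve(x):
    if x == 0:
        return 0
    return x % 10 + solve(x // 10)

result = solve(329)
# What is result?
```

Sum of digits of 329: 9 + 2 + 3 = 14

Answer: 14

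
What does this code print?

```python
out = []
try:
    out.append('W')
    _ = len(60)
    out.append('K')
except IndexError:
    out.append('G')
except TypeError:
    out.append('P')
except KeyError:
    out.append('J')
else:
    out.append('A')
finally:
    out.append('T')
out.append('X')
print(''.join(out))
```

Execution trace: 'W' (try body) → 'P' (except TypeError) → 'T' (finally) → 'X' (after the try/except). Output: WPTX

Answer: WPTX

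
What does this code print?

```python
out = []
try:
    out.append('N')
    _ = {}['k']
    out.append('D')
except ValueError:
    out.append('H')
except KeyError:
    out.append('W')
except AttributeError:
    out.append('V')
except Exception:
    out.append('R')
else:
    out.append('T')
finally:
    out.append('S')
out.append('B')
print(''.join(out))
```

Execution trace: 'N' (try body) → 'W' (except KeyError) → 'S' (finally) → 'B' (after the try/except). Output: NWSB

Answer: NWSB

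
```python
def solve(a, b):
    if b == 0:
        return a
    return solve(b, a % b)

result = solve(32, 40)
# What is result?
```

solve(32, 40) -> solve(40, 32) -> solve(32, 8) -> solve(8, 0) -> 8

Answer: 8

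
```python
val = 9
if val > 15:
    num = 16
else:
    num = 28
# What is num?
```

Trace:
`val = 9` → val = 9
`if val > 15: ...` → val > 15 is False, take else branch → num = 28
So num = 28

Answer: 28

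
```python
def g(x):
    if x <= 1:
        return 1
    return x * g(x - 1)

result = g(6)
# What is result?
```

g(6) = 6 * 5 * 4 * 3 * 2 * 1 = 720

Answer: 720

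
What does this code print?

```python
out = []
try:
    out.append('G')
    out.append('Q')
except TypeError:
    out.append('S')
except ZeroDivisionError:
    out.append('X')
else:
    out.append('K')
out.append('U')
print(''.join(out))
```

Execution trace: 'G' (try body) → 'Q' (try body, no exception) → 'K' (else) → 'U' (after the try/except). Output: GQKU

Answer: GQKU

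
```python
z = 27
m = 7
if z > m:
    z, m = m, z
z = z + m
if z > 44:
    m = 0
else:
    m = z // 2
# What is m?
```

Trace:
`z = 27` → z = 27
`m = 7` → m = 7
`if z > m: ...` → z > m is True → z = 7; m = 27
`z = z + m` → z = 34
`if z > 44: ...` → z > 44 is False, take else branch → m = 17
So m = 17

Answer: 17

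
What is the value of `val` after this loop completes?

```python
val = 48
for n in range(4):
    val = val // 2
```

Halve 4 times: 48 // 2^4 = 3
`val` takes the values: 48 → 24 → 12 → 6 → 3

Answer: 3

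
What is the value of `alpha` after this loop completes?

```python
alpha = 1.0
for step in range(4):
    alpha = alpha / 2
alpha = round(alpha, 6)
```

Halving LR 4 times: 1 / 2^4
`alpha` takes the values: 1.0 → 0.5 → 0.25 → 0.125 → 0.0625

Answer: 0.0625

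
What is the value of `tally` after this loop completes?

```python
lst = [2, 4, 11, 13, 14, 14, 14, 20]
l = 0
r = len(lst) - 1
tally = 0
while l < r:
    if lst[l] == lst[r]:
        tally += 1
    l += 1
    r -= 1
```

Count matching pairs from ends
`tally` takes the values: 0

Answer: 0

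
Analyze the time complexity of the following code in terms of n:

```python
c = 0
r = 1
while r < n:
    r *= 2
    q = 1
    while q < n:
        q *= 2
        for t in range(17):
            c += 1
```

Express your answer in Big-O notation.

Each loop level contributes: log n × log n × 1. Multiplying the contributions gives O(log² n).

Answer: O(log² n)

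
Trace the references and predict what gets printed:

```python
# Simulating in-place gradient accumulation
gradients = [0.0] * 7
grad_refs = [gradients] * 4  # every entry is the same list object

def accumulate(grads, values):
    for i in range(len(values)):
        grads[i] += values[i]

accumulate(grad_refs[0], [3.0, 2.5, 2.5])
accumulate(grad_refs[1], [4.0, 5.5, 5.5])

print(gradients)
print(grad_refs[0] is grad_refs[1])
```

Key concept: gradient accumulation aliasing.
Step by step:
`gradients = [0.0] * 7` → gradients = [0.0, 0.0, 0.0, 0.0, 0.0, 0.0, 0.0]
`grad_refs = [gradients] * 4` → grad_refs = [[0.0, 0.0, 0.0, 0.0, 0.0, 0.0, 0.0], [0.0, 0.0, 0.0, 0.0, 0.0, 0.0, 0.0], [0.0, 0.0, 0.0, 0.0, 0.0, 0.0, 0.0], [0.0, 0.0, 0.0, 0.0, 0.0, 0.0, 0.0]]
`accumulate(grad_refs[0], [3.0, 2.5, 2.5])` → gradients = [3.0, 2.5, 2.5, 0.0, 0.0, 0.0, 0.0]; grad_refs = [[3.0, 2.5, 2.5, 0.0, 0.0, 0.0, 0.0], [3.0, 2.5, 2.5, 0.0, 0.0, 0.0, 0.0], [3.0, 2.5, 2.5, 0.0, 0.0, 0.0, 0.0], [3.0, 2.5, 2.5, 0.0, 0.0, 0.0, 0.0]]
`accumulate(grad_refs[1], [4.0, 5.5, 5.5])` → gradients = [7.0, 8.0, 8.0, 0.0, 0.0, 0.0, 0.0]; grad_refs = [[7.0, 8.0, 8.0, 0.0, 0.0, 0.0, 0.0], [7.0, 8.0, 8.0, 0.0, 0.0, 0.0, 0.0], [7.0, 8.0, 8.0, 0.0, 0.0, 0.0, 0.0], [7.0, 8.0, 8.0, 0.0, 0.0, 0.0, 0.0]]
`print(gradients)` → prints [7.0, 8.0, 8.0, 0.0, 0.0, 0.0, 0.0]
`print(grad_refs[0] is grad_refs[1])` → prints True

Answer:
[7.0, 8.0, 8.0, 0.0, 0.0, 0.0, 0.0]
True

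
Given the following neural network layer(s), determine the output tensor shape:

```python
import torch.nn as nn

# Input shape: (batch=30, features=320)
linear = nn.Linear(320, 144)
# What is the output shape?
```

Input: (30, 320) -> Output: (30, 144)

Answer: (30, 144)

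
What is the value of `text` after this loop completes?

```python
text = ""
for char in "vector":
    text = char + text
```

Reverse 'vector'
`text` takes the values: "" → "v" → "ev" → "cev" → "tcev" → "otcev" → "rotcev"

Answer: "rotcev"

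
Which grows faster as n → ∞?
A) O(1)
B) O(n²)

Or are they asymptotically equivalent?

O(1) vs O(n²): Higher order terms dominate.

Answer: B) O(n²) grows faster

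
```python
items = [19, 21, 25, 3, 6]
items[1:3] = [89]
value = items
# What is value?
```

Trace:
`items = [19, 21, 25, 3, 6]` → items = [19, 21, 25, 3, 6]
`items[1:3] = [89]` → items = [19, 89, 3, 6]
`value = items` → value = [19, 89, 3, 6]
So value = [19, 89, 3, 6]

Answer: [19, 89, 3, 6]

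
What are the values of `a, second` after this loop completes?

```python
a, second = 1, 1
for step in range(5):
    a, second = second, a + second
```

Fibonacci: after 5 iterations
`a, second` takes the values: (1, 1) → (1, 2) → (2, 3) → (3, 5) → (5, 8) → (8, 13)

Answer: 8, 13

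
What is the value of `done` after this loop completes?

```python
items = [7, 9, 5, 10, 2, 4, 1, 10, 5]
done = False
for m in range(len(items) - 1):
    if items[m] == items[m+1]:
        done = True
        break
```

Check consecutive duplicates in [7, 9, 5, 10, 2, 4, 1, 10, 5]
`done` takes the values: False

Answer: False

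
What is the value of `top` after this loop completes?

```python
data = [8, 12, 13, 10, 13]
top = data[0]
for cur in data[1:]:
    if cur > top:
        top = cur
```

Maximum of [8, 12, 13, 10, 13]
`top` takes the values: 8 → 12 → 13

Answer: 13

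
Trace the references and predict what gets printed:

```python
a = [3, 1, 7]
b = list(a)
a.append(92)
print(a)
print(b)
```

Key concept: list() constructor creates copy.
Step by step:
`a = [3, 1, 7]` → a = [3, 1, 7]
`b = list(a)` → b = [3, 1, 7]
`a.append(92)` → a = [3, 1, 7, 92]
`print(a)` → prints [3, 1, 7, 92]
`print(b)` → prints [3, 1, 7]

Answer:
[3, 1, 7, 92]
[3, 1, 7]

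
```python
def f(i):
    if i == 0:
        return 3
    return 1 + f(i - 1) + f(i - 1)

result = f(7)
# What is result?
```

f(i) = 1 + 2·f(i-1), f(0)=3. Closed form: (3+1)·2^7 - 1 = 511.

Answer: 511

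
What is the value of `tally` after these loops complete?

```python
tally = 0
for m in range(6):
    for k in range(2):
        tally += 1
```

6 * 2 = 12
`tally` takes the values: 0 → 1 → 2 → 3 → 4 → 5 → 6 → 7 → 8 → 9 → 10 → 11 → 12

Answer: 12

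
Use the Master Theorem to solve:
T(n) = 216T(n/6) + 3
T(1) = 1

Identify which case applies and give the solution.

a=216, b=6, f(n)=3. log_6(216) = 3. Since c=0 < 3, Case 1 applies: T(n) = Θ(n^log_b(a)) = O(n^3).

Answer: O(n^3) - Case 1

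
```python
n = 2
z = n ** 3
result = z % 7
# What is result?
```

Trace:
`n = 2` → n = 2
`z = n ** 3` → z = 8
`result = z % 7` → result = 1
So result = 1

Answer: 1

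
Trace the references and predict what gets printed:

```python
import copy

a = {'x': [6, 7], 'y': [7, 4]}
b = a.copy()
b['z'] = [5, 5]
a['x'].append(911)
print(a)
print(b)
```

Key concept: shallow copy of dict with mutable values.
Step by step:
`a = {'x': [6, 7], 'y': [7, 4]}` → a = {'x': [6, 7], 'y': [7, 4]}
`b = a.copy()` → b = {'x': [6, 7], 'y': [7, 4]}
`b['z'] = [5, 5]` → b = {'x': [6, 7], 'y': [7, 4], 'z': [5, 5]}
`a['x'].append(911)` → a = {'x': [6, 7, 911], 'y': [7, 4]}; b = {'x': [6, 7, 911], 'y': [7, 4], 'z': [5, 5]}
`print(a)` → prints {'x': [6, 7, 911], 'y': [7, 4]}
`print(b)` → prints {'x': [6, 7, 911], 'y': [7, 4], 'z': [5, 5]}

Answer:
{'x': [6, 7, 911], 'y': [7, 4]}
{'x': [6, 7, 911], 'y': [7, 4], 'z': [5, 5]}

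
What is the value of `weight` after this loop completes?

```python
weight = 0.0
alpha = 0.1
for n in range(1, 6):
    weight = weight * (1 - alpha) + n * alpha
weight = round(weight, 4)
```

Moving average with lr=0.1
`weight` takes the values: 0.0 → 0.1 → 0.29 → 0.561 → 0.9049 → 1.31441 → 1.3144

Answer: 1.3144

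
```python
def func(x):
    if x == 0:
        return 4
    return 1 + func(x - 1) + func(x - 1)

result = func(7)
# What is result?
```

func(x) = 1 + 2·func(x-1), func(0)=4. Closed form: (4+1)·2^7 - 1 = 639.

Answer: 639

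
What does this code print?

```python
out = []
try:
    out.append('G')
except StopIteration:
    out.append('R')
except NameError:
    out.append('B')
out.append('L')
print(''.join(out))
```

Execution trace: 'G' (try body, no exception) → 'L' (after the try/except). Output: GL

Answer: GL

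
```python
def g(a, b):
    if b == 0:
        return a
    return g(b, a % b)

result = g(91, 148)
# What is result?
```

g(91, 148) -> g(148, 91) -> g(91, 57) -> g(57, 34) -> g(34, 23) -> g(23, 11) -> g(11, 1) -> g(1, 0) -> 1

Answer: 1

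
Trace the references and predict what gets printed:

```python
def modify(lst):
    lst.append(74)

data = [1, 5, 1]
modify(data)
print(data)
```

Key concept: function modifies passed list.
Step by step:
`data = [1, 5, 1]` → data = [1, 5, 1]
`modify(data)` → data = [1, 5, 1, 74]
`print(data)` → prints [1, 5, 1, 74]

Answer: [1, 5, 1, 74]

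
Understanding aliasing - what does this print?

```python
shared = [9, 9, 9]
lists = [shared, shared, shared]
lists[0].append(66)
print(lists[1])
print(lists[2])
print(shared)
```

Key concept: list of same reference.
Step by step:
`shared = [9, 9, 9]` → shared = [9, 9, 9]
`lists = [shared, shared, shared]` → lists = [[9, 9, 9], [9, 9, 9], [9, 9, 9]]
`lists[0].append(66)` → shared = [9, 9, 9, 66]; lists = [[9, 9, 9, 66], [9, 9, 9, 66], [9, 9, 9, 66]]
`print(lists[1])` → prints [9, 9, 9, 66]
`print(lists[2])` → prints [9, 9, 9, 66]
`print(shared)` → prints [9, 9, 9, 66]

Answer:
[9, 9, 9, 66]
[9, 9, 9, 66]
[9, 9, 9, 66]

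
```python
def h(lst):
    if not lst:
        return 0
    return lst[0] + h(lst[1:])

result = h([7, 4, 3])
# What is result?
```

7 + 4 + 3 + 0 = 14

Answer: 14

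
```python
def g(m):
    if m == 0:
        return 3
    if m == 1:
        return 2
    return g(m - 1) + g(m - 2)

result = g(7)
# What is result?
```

Build up from base cases: g(0)=3, g(1)=2, g(2)=5, g(3)=7, g(4)=12, g(5)=19, g(6)=31, ..., g(7)=50

Answer: 50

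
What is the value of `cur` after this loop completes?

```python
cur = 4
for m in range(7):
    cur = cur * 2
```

Multiply by 2, 7 times: 4 * 2^7 = 512
`cur` takes the values: 4 → 8 → 16 → 32 → 64 → 128 → 256 → 512

Answer: 512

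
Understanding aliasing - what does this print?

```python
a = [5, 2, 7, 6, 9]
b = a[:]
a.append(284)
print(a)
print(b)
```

Key concept: slice [:] creates copy.
Step by step:
`a = [5, 2, 7, 6, 9]` → a = [5, 2, 7, 6, 9]
`b = a[:]` → b = [5, 2, 7, 6, 9]
`a.append(284)` → a = [5, 2, 7, 6, 9, 284]
`print(a)` → prints [5, 2, 7, 6, 9, 284]
`print(b)` → prints [5, 2, 7, 6, 9]

Answer:
[5, 2, 7, 6, 9, 284]
[5, 2, 7, 6, 9]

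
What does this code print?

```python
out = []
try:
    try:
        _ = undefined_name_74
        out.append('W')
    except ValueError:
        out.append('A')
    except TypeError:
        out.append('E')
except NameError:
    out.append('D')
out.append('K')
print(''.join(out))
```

Execution trace: 'D' (outer except NameError) → 'K' (after the try/except). Output: DK

Answer: DK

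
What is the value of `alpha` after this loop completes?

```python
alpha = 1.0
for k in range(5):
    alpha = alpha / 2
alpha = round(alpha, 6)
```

Halving LR 5 times: 1 / 2^5
`alpha` takes the values: 1.0 → 0.5 → 0.25 → 0.125 → 0.0625 → 0.03125

Answer: 0.03125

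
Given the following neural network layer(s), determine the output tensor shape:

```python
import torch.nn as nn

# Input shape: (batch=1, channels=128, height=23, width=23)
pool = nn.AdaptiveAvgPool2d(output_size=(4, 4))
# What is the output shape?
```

Input: (1, 128, 23, 23) -> Output: (1, 128, 4, 4)

Answer: (1, 128, 4, 4)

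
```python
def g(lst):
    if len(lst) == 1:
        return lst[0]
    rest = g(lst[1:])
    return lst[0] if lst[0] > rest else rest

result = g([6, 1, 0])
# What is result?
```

Recursive max over [6, 1, 0] = 6

Answer: 6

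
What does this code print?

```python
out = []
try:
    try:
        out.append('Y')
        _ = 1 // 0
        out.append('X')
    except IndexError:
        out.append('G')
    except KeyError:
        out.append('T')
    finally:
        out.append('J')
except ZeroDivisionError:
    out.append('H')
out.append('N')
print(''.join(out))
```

Execution trace: 'Y' (inner try body) → 'J' (inner finally) → 'H' (outer except ZeroDivisionError) → 'N' (after the try/except). Output: YJHN

Answer: YJHN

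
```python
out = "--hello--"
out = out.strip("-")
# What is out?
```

Trace:
`out = "--hello--"` → out = '--hello--'
`out = out.strip("-")` → out = 'hello'
So out = 'hello'

Answer: 'hello'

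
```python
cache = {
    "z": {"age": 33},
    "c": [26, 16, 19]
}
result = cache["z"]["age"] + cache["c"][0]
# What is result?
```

Trace:
`cache = { ...` → cache = {'z': {'age': 33}, 'c': [26, 16, 19]}
`result = cache["z"]["age"] + cache["c"][0]` → result = 59
So result = 59

Answer: 59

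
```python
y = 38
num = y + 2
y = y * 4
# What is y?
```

Trace:
`y = 38` → y = 38
`num = y + 2` → num = 40
`y = y * 4` → y = 152
So y = 152

Answer: 152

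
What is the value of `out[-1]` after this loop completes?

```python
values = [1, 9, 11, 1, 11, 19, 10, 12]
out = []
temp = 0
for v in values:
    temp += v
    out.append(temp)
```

Cumulative sum ends at 74
`out` takes the values: [] → [1] → [1, 10] → [1, 10, 21] → [1, 10, 21, 22] → [1, 10, 21, 22, 33] → [1, 10, 21, 22, 33, 52] → [1, 10, 21, 22, 33, 52, 62] → [1, 10, 21, 22, 33, 52, 62, 74]
So `out[-1]` = 74

Answer: 74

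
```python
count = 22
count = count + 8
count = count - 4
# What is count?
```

Trace:
`count = 22` → count = 22
`count = count + 8` → count = 30
`count = count - 4` → count = 26
So count = 26

Answer: 26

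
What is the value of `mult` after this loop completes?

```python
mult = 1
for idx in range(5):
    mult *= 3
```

3^5 = 243
`mult` takes the values: 1 → 3 → 9 → 27 → 81 → 243

Answer: 243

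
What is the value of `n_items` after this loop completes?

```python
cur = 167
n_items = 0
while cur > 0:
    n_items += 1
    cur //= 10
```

Count digits by repeated division by 10
`n_items` takes the values: 0 → 1 → 2 → 3

Answer: 3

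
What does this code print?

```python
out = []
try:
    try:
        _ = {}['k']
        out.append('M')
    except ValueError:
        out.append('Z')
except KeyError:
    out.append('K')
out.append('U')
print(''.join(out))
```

Execution trace: 'K' (outer except KeyError) → 'U' (after the try/except). Output: KU

Answer: KU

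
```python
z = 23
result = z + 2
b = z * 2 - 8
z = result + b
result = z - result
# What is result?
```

Trace:
`z = 23` → z = 23
`result = z + 2` → result = 25
`b = z * 2 - 8` → b = 38
`z = result + b` → z = 63
`result = z - result` → result = 38
So result = 38

Answer: 38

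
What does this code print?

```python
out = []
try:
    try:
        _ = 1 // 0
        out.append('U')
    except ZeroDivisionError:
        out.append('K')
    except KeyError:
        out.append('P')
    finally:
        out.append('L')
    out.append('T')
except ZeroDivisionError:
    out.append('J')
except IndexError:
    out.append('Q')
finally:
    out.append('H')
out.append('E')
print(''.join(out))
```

Execution trace: 'K' (inner except ZeroDivisionError) → 'L' (inner finally) → 'T' (try body, no exception) → 'H' (finally) → 'E' (after the try/except). Output: KLTHE

Answer: KLTHE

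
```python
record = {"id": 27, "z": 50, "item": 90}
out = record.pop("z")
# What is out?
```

Trace:
`record = {"id": 27, "z": 50, "item": 90}` → record = {'id': 27, 'z': 50, 'item': 90}
`out = record.pop("z")` → record = {'id': 27, 'item': 90}; out = 50
So out = 50

Answer: 50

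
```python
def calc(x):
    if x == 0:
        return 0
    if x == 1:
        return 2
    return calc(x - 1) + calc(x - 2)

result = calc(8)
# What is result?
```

Build up from base cases: calc(0)=0, calc(1)=2, calc(2)=2, calc(3)=4, calc(4)=6, calc(5)=10, calc(6)=16, ..., calc(8)=42

Answer: 42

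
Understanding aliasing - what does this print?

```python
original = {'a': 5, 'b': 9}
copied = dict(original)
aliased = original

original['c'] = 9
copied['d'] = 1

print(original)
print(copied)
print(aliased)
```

Key concept: dict() creates copy, assignment creates alias.
Step by step:
`original = {'a': 5, 'b': 9}` → original = {'a': 5, 'b': 9}
`copied = dict(original)` → copied = {'a': 5, 'b': 9}
`aliased = original` → aliased = {'a': 5, 'b': 9} (same object as original)
`original['c'] = 9` → original = {'a': 5, 'b': 9, 'c': 9} (same object as aliased); aliased = {'a': 5, 'b': 9, 'c': 9} (same object as original)
`copied['d'] = 1` → copied = {'a': 5, 'b': 9, 'd': 1}
`print(original)` → prints {'a': 5, 'b': 9, 'c': 9}
`print(copied)` → prints {'a': 5, 'b': 9, 'd': 1}
`print(aliased)` → prints {'a': 5, 'b': 9, 'c': 9}

Answer:
{'a': 5, 'b': 9, 'c': 9}
{'a': 5, 'b': 9, 'd': 1}
{'a': 5, 'b': 9, 'c': 9}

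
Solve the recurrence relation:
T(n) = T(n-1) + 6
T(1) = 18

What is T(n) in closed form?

Unrolling: T(n) = T(1) + 6·(n-1) = 18 + 6(n-1) = 6n + 12.

Answer: T(n) = 6n + 12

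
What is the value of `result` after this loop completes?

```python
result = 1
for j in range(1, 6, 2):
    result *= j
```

Product of 1, 3, 5, ... up to 5
`result` takes the values: 1 → 3 → 15

Answer: 15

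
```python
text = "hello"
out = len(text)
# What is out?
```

Trace:
`text = "hello"` → text = 'hello'
`out = len(text)` → out = 5
So out = 5

Answer: 5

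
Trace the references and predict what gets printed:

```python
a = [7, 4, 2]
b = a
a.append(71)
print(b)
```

Key concept: basic list aliasing.
Step by step:
`a = [7, 4, 2]` → a = [7, 4, 2]
`b = a` → b = [7, 4, 2] (same object as a)
`a.append(71)` → a = [7, 4, 2, 71] (same object as b); b = [7, 4, 2, 71] (same object as a)
`print(b)` → prints [7, 4, 2, 71]

Answer: [7, 4, 2, 71]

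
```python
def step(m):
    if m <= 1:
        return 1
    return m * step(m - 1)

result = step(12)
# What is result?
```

step(12) = 12 * 11 * 10 * 9 * 8 * 7 * 6 * 5 * 4 * 3 * 2 * 1 = 479001600

Answer: 479001600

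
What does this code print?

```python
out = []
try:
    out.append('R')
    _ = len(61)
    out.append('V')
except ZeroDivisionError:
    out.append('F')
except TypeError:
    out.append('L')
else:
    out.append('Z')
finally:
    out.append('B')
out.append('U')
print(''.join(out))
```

Execution trace: 'R' (try body) → 'L' (except TypeError) → 'B' (finally) → 'U' (after the try/except). Output: RLBU

Answer: RLBU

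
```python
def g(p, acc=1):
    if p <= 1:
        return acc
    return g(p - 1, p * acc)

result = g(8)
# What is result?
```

Accumulator trace (n, acc): (8, 1) -> (7, 8) -> (6, 56) -> (5, 336) -> (4, 1680) -> (3, 6720) -> (2, 20160) -> (1, 40320) -> return 40320

Answer: 40320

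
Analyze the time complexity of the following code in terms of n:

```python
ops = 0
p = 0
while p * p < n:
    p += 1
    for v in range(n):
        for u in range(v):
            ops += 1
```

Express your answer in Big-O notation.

Each loop level contributes: √n × n × n. Multiplying the contributions gives O(n^2√n).

Answer: O(n^2√n)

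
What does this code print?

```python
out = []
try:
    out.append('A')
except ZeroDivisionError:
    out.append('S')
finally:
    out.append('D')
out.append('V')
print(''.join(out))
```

Execution trace: 'A' (try body, no exception) → 'D' (finally) → 'V' (after the try/except). Output: ADV

Answer: ADV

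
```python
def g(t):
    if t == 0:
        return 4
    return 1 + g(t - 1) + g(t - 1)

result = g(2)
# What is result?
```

g(t) = 1 + 2·g(t-1), g(0)=4. Closed form: (4+1)·2^2 - 1 = 19.

Answer: 19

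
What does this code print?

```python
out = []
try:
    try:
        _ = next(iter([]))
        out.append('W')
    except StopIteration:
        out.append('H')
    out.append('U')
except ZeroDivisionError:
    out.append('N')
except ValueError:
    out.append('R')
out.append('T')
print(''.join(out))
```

Execution trace: 'H' (inner except StopIteration) → 'U' (try body, no exception) → 'T' (after the try/except). Output: HUT

Answer: HUT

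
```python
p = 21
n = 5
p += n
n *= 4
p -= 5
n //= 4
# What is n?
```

Trace:
`p = 21` → p = 21
`n = 5` → n = 5
`p += n` → p = 26
`n *= 4` → n = 20
`p -= 5` → p = 21
`n //= 4` → n = 5
So n = 5

Answer: 5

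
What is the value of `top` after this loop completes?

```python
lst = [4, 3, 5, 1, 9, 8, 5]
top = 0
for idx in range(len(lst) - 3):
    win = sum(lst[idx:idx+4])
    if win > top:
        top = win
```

Max sum of 4-element window in [4, 3, 5, 1, 9, 8, 5]
`top` takes the values: 0 → 13 → 18 → 23

Answer: 23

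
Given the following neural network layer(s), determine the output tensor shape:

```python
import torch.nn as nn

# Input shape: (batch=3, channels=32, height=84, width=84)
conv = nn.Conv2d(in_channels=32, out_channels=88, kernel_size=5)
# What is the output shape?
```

Input: (3, 32, 84, 84) -> Output: (3, 88, 80, 80)

Answer: (3, 88, 80, 80)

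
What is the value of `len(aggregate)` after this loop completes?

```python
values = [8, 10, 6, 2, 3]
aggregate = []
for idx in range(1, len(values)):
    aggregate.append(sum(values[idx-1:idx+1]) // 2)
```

Number of 2-element averages
`aggregate` takes the values: [] → [9] → [9, 8] → [9, 8, 4] → [9, 8, 4, 2]
So `len(aggregate)` = 4

Answer: 4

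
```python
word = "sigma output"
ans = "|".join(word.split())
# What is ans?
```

Trace:
`word = "sigma output"` → word = 'sigma output'
`ans = "|".join(word.split())` → ans = 'sigma|output'
So ans = 'sigma|output'

Answer: 'sigma|output'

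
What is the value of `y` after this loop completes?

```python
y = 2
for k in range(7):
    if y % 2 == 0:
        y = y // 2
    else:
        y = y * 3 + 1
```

Collatz-style transformation from 2
`y` takes the values: 2 → 1 → 4 → 2 → 1 → 4 → 2 → 1

Answer: 1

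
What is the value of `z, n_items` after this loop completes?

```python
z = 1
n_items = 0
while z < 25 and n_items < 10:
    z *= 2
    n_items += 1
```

Double until >= 25 or 10 iterations
`z, n_items` takes the values: (1, 0) → (2, 0) → (2, 1) → (4, 1) → (4, 2) → (8, 2) → (8, 3) → (16, 3) → (16, 4) → (32, 4) → (32, 5)

Answer: 32, 5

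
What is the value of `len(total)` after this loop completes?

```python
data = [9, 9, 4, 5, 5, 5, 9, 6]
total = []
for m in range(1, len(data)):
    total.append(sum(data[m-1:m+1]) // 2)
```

Number of 2-element averages
`total` takes the values: [] → [9] → [9, 6] → [9, 6, 4] → [9, 6, 4, 5] → [9, 6, 4, 5, 5] → [9, 6, 4, 5, 5, 7] → [9, 6, 4, 5, 5, 7, 7]
So `len(total)` = 7

Answer: 7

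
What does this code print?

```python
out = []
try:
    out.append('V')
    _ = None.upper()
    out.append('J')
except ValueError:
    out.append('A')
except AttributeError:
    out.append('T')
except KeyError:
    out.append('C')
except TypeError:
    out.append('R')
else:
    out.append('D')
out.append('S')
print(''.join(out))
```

Execution trace: 'V' (try body) → 'T' (except AttributeError) → 'S' (after the try/except). Output: VTS

Answer: VTS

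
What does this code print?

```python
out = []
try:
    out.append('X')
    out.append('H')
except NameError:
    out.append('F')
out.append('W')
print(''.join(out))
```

Execution trace: 'X' (try body) → 'H' (try body, no exception) → 'W' (after the try/except). Output: XHW

Answer: XHW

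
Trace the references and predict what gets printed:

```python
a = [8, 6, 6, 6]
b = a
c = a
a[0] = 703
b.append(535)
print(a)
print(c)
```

Key concept: multiple aliases.
Step by step:
`a = [8, 6, 6, 6]` → a = [8, 6, 6, 6]
`b = a` → b = [8, 6, 6, 6] (same object as a)
`c = a` → c = [8, 6, 6, 6] (same object as a, b)
`a[0] = 703` → a = [703, 6, 6, 6] (same object as b, c); b = [703, 6, 6, 6] (same object as a, c); c = [703, 6, 6, 6] (same object as a, b)
`b.append(535)` → a = [703, 6, 6, 6, 535] (same object as b, c); b = [703, 6, 6, 6, 535] (same object as a, c); c = [703, 6, 6, 6, 535] (same object as a, b)
`print(a)` → prints [703, 6, 6, 6, 535]
`print(c)` → prints [703, 6, 6, 6, 535]

Answer:
[703, 6, 6, 6, 535]
[703, 6, 6, 6, 535]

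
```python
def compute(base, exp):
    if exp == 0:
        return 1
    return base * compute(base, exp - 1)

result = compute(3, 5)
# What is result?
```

compute(3, 5) = 3 * 3 * 3 * 3 * 3 = 243

Answer: 243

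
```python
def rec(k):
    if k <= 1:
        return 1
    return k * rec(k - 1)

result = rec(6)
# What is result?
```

rec(6) = 6 * 5 * 4 * 3 * 2 * 1 = 720

Answer: 720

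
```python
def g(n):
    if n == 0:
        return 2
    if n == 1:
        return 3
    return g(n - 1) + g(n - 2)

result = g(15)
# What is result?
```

Build up from base cases: g(0)=2, g(1)=3, g(2)=5, g(3)=8, g(4)=13, g(5)=21, g(6)=34, ..., g(15)=2584

Answer: 2584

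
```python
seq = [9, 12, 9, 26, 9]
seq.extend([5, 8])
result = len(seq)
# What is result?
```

Trace:
`seq = [9, 12, 9, 26, 9]` → seq = [9, 12, 9, 26, 9]
`seq.extend([5, 8])` → seq = [9, 12, 9, 26, 9, 5, 8]
`result = len(seq)` → result = 7
So result = 7

Answer: 7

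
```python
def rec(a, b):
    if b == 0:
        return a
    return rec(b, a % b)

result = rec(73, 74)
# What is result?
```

rec(73, 74) -> rec(74, 73) -> rec(73, 1) -> rec(1, 0) -> 1

Answer: 1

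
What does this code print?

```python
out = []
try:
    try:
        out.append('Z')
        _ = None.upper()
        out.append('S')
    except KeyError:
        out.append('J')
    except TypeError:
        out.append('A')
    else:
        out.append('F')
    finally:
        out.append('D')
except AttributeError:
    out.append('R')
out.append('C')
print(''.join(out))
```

Execution trace: 'Z' (try body) → 'D' (finally) → 'R' (outer except AttributeError) → 'C' (after the try/except). Output: ZDRC

Answer: ZDRC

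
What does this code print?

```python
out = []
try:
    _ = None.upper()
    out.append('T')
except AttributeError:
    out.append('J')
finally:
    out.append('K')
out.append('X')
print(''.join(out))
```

Execution trace: 'J' (except AttributeError) → 'K' (finally) → 'X' (after the try/except). Output: JKX

Answer: JKX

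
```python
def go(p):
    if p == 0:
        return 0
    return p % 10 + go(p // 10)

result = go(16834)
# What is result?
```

Sum of digits of 16834: 4 + 3 + 8 + 6 + 1 = 22

Answer: 22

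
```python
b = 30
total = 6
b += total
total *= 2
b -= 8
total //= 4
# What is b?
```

Trace:
`b = 30` → b = 30
`total = 6` → total = 6
`b += total` → b = 36
`total *= 2` → total = 12
`b -= 8` → b = 28
`total //= 4` → total = 3
So b = 28

Answer: 28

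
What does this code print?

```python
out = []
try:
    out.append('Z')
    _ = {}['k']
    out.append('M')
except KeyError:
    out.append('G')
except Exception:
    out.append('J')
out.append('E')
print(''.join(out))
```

Execution trace: 'Z' (try body) → 'G' (except KeyError) → 'E' (after the try/except). Output: ZGE

Answer: ZGE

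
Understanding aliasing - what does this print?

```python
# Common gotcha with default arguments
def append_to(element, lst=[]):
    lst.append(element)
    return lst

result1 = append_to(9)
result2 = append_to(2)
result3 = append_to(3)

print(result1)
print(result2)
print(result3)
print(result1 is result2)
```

Key concept: mutable default argument gotcha.
Step by step:
`result1 = append_to(9)` → result1 = [9]
`result2 = append_to(2)` → result1 = [9, 2] (same object as result2); result2 = [9, 2] (same object as result1)
`result3 = append_to(3)` → result1 = [9, 2, 3] (same object as result2, result3); result2 = [9, 2, 3] (same object as result1, result3); result3 = [9, 2, 3] (same object as result1, result2)
`print(result1)` → prints [9, 2, 3]
`print(result2)` → prints [9, 2, 3]
`print(result3)` → prints [9, 2, 3]
`print(result1 is result2)` → prints True

Answer:
[9, 2, 3]
[9, 2, 3]
[9, 2, 3]
True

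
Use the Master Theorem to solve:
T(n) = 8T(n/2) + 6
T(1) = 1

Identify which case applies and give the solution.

a=8, b=2, f(n)=6. log_2(8) = 3. Since c=0 < 3, Case 1 applies: T(n) = Θ(n^log_b(a)) = O(n^3).

Answer: O(n^3) - Case 1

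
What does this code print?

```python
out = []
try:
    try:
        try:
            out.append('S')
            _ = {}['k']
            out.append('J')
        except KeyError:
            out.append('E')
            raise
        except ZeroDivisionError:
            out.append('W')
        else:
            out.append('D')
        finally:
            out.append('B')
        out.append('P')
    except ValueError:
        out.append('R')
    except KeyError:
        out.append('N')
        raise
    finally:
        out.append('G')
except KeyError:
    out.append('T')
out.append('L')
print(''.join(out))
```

Execution trace: 'S' (inner try body) → 'E' (inner except KeyError) → 'B' (inner finally) → 'N' (except KeyError) → 'G' (finally) → 'T' (outer except KeyError) → 'L' (after the try/except). Output: SEBNGTL

Answer: SEBNGTL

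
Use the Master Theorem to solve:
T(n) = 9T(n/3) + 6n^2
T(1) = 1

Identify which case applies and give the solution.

a=9, b=3, f(n)=6n^2. log_3(9) = 2. Since c=2 = 2, Case 2 applies: T(n) = Θ(n^log_b(a) · log n) = O(n^2 log n).

Answer: O(n^2 log n) - Case 2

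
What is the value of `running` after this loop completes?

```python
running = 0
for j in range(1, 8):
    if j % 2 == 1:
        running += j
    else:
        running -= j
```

Add odd, subtract even
`running` takes the values: 0 → 1 → -1 → 2 → -2 → 3 → -3 → 4

Answer: 4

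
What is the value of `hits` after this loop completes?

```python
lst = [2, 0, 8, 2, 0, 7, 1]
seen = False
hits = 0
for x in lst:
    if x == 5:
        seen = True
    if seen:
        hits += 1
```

Count elements after first 5 in [2, 0, 8, 2, 0, 7, 1]
`hits` takes the values: 0

Answer: 0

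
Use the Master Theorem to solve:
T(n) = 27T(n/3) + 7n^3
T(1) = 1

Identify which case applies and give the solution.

a=27, b=3, f(n)=7n^3. log_3(27) = 3. Since c=3 = 3, Case 2 applies: T(n) = Θ(n^log_b(a) · log n) = O(n^3 log n).

Answer: O(n^3 log n) - Case 2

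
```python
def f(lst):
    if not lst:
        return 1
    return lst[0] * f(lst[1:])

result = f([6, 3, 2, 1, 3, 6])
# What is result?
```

Product over [6, 3, 2, 1, 3, 6] = 6 * 3 * 2 * 1 * 3 * 6 = 648

Answer: 648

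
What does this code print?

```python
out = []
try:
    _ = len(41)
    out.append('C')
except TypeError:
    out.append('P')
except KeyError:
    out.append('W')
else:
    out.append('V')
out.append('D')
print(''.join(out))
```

Execution trace: 'P' (except TypeError) → 'D' (after the try/except). Output: PD

Answer: PD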